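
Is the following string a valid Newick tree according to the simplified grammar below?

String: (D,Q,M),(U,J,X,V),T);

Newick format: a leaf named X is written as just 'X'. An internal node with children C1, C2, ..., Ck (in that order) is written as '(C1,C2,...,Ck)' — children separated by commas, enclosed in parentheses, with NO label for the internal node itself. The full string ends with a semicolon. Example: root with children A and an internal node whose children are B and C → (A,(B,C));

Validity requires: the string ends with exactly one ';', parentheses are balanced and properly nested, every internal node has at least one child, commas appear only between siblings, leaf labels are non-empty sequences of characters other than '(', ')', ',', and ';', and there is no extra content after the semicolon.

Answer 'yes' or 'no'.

Answer: no

Derivation:
Input: (D,Q,M),(U,J,X,V),T);
Paren balance: 2 '(' vs 3 ')' MISMATCH
Ends with single ';': True
Full parse: FAILS (extra content after tree at pos 7)
Valid: False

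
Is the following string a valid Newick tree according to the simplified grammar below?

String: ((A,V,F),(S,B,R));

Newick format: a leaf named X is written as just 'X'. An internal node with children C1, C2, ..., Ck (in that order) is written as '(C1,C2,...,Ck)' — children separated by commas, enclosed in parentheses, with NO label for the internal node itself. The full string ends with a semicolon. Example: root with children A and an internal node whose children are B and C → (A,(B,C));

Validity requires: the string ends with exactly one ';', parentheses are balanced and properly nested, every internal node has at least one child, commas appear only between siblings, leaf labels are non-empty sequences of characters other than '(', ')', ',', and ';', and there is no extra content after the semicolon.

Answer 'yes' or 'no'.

Input: ((A,V,F),(S,B,R));
Paren balance: 3 '(' vs 3 ')' OK
Ends with single ';': True
Full parse: OK
Valid: True

Answer: yes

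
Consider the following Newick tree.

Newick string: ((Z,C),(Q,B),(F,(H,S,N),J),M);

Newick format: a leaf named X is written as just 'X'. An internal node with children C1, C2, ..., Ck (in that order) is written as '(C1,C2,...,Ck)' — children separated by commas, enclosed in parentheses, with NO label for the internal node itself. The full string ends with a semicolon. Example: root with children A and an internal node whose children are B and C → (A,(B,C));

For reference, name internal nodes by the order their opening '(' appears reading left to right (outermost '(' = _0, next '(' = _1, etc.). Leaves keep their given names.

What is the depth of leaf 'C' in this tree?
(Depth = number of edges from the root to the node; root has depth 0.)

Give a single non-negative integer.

Newick: ((Z,C),(Q,B),(F,(H,S,N),J),M);
Naming internals by '(' encounter order: outermost '(' = _0, next = _1, ...
Query node: C
Path from root: _0 -> _1 -> C
Depth of C: 2 (number of edges from root)

Answer: 2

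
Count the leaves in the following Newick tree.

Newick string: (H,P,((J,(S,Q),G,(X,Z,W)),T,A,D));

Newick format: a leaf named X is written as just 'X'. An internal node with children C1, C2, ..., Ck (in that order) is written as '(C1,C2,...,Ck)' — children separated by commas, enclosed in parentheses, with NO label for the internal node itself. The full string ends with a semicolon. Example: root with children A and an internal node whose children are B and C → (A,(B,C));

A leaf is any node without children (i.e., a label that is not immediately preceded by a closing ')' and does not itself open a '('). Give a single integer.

Newick: (H,P,((J,(S,Q),G,(X,Z,W)),T,A,D));
Scan left-to-right; a leaf is any maximal label run not followed by '(':
  pos 1: leaf 'H' → count = 1
  pos 3: leaf 'P' → count = 2
  pos 7: leaf 'J' → count = 3
  pos 10: leaf 'S' → count = 4
  pos 12: leaf 'Q' → count = 5
  pos 15: leaf 'G' → count = 6
  pos 18: leaf 'X' → count = 7
  pos 20: leaf 'Z' → count = 8
  pos 22: leaf 'W' → count = 9
  pos 26: leaf 'T' → count = 10
  pos 28: leaf 'A' → count = 11
  pos 30: leaf 'D' → count = 12
Total leaves: 12

Answer: 12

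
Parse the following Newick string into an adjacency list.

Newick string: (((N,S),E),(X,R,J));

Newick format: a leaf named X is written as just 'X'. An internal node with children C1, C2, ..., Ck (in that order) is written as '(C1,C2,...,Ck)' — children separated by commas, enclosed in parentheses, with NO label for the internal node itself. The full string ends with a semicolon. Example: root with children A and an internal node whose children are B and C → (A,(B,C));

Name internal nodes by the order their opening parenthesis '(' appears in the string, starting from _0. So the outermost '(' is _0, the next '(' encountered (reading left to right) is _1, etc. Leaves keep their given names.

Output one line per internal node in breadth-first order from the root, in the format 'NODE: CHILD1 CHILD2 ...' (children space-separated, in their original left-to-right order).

Answer: _0: _1 _3
_1: _2 E
_3: X R J
_2: N S

Derivation:
Input: (((N,S),E),(X,R,J));
Scanning left-to-right, naming '(' by encounter order:
  pos 0: '(' -> open internal node _0 (depth 1)
  pos 1: '(' -> open internal node _1 (depth 2)
  pos 2: '(' -> open internal node _2 (depth 3)
  pos 6: ')' -> close internal node _2 (now at depth 2)
  pos 9: ')' -> close internal node _1 (now at depth 1)
  pos 11: '(' -> open internal node _3 (depth 2)
  pos 17: ')' -> close internal node _3 (now at depth 1)
  pos 18: ')' -> close internal node _0 (now at depth 0)
Total internal nodes: 4
BFS adjacency from root:
  _0: _1 _3
  _1: _2 E
  _3: X R J
  _2: N S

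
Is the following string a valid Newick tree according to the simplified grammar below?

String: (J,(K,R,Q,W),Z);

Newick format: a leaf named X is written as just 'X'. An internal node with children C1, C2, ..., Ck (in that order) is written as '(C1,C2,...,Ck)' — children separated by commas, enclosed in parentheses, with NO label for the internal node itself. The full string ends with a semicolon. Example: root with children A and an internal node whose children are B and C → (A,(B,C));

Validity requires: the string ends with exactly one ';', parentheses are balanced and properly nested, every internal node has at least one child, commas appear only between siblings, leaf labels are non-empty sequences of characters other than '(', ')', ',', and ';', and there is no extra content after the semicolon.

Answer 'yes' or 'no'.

Answer: yes

Derivation:
Input: (J,(K,R,Q,W),Z);
Paren balance: 2 '(' vs 2 ')' OK
Ends with single ';': True
Full parse: OK
Valid: True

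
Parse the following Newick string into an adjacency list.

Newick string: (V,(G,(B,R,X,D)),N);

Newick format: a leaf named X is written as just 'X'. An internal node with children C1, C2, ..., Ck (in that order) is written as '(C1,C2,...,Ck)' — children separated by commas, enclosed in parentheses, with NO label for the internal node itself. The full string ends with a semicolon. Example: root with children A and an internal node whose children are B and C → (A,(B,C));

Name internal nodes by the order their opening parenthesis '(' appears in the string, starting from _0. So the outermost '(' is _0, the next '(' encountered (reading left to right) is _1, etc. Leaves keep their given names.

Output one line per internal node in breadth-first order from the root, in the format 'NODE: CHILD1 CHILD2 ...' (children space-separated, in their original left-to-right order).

Answer: _0: V _1 N
_1: G _2
_2: B R X D

Derivation:
Input: (V,(G,(B,R,X,D)),N);
Scanning left-to-right, naming '(' by encounter order:
  pos 0: '(' -> open internal node _0 (depth 1)
  pos 3: '(' -> open internal node _1 (depth 2)
  pos 6: '(' -> open internal node _2 (depth 3)
  pos 14: ')' -> close internal node _2 (now at depth 2)
  pos 15: ')' -> close internal node _1 (now at depth 1)
  pos 18: ')' -> close internal node _0 (now at depth 0)
Total internal nodes: 3
BFS adjacency from root:
  _0: V _1 N
  _1: G _2
  _2: B R X D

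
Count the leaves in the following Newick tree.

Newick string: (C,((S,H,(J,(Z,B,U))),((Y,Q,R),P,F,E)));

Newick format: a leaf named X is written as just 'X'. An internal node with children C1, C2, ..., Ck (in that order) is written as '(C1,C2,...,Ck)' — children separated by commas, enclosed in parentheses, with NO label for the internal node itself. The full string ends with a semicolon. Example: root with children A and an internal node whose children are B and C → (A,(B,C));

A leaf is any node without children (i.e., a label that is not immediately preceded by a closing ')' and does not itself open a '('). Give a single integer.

Answer: 13

Derivation:
Newick: (C,((S,H,(J,(Z,B,U))),((Y,Q,R),P,F,E)));
Scan left-to-right; a leaf is any maximal label run not followed by '(':
  pos 1: leaf 'C' → count = 1
  pos 5: leaf 'S' → count = 2
  pos 7: leaf 'H' → count = 3
  pos 10: leaf 'J' → count = 4
  pos 13: leaf 'Z' → count = 5
  pos 15: leaf 'B' → count = 6
  pos 17: leaf 'U' → count = 7
  pos 24: leaf 'Y' → count = 8
  pos 26: leaf 'Q' → count = 9
  pos 28: leaf 'R' → count = 10
  pos 31: leaf 'P' → count = 11
  pos 33: leaf 'F' → count = 12
  pos 35: leaf 'E' → count = 13
Total leaves: 13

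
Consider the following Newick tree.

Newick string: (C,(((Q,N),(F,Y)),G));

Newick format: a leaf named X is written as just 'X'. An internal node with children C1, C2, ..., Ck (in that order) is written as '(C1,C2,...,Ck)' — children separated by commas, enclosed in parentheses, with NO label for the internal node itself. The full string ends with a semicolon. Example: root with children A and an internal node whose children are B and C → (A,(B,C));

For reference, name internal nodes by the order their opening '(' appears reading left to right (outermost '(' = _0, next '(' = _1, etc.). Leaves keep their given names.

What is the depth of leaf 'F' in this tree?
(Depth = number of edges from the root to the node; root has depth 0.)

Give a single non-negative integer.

Answer: 4

Derivation:
Newick: (C,(((Q,N),(F,Y)),G));
Naming internals by '(' encounter order: outermost '(' = _0, next = _1, ...
Query node: F
Path from root: _0 -> _1 -> _2 -> _4 -> F
Depth of F: 4 (number of edges from root)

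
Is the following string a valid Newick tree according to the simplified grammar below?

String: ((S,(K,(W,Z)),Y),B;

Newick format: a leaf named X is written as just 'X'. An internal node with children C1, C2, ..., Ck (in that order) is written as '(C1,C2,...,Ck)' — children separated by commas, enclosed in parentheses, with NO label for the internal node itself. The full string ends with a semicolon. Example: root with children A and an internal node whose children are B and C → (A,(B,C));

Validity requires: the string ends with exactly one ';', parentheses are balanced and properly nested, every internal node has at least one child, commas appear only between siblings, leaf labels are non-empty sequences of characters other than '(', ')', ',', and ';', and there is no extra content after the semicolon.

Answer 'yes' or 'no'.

Answer: no

Derivation:
Input: ((S,(K,(W,Z)),Y),B;
Paren balance: 4 '(' vs 3 ')' MISMATCH
Ends with single ';': True
Full parse: FAILS (expected , or ) at pos 18)
Valid: False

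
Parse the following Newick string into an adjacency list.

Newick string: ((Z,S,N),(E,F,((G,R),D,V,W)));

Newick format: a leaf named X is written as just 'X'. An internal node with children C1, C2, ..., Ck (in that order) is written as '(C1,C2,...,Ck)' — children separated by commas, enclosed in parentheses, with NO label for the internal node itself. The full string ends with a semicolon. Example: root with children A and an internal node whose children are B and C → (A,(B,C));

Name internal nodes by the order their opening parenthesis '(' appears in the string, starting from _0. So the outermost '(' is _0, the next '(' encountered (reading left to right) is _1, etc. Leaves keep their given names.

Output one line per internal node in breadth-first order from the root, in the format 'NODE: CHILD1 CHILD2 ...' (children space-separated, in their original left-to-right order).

Input: ((Z,S,N),(E,F,((G,R),D,V,W)));
Scanning left-to-right, naming '(' by encounter order:
  pos 0: '(' -> open internal node _0 (depth 1)
  pos 1: '(' -> open internal node _1 (depth 2)
  pos 7: ')' -> close internal node _1 (now at depth 1)
  pos 9: '(' -> open internal node _2 (depth 2)
  pos 14: '(' -> open internal node _3 (depth 3)
  pos 15: '(' -> open internal node _4 (depth 4)
  pos 19: ')' -> close internal node _4 (now at depth 3)
  pos 26: ')' -> close internal node _3 (now at depth 2)
  pos 27: ')' -> close internal node _2 (now at depth 1)
  pos 28: ')' -> close internal node _0 (now at depth 0)
Total internal nodes: 5
BFS adjacency from root:
  _0: _1 _2
  _1: Z S N
  _2: E F _3
  _3: _4 D V W
  _4: G R

Answer: _0: _1 _2
_1: Z S N
_2: E F _3
_3: _4 D V W
_4: G R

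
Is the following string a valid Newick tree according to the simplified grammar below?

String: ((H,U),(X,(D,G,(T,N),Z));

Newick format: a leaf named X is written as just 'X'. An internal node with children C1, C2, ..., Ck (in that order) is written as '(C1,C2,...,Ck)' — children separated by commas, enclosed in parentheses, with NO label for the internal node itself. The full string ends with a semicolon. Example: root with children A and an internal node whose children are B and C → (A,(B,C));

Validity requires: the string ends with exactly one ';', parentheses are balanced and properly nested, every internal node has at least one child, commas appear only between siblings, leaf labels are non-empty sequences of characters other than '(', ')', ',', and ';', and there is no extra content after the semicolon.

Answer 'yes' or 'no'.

Answer: no

Derivation:
Input: ((H,U),(X,(D,G,(T,N),Z));
Paren balance: 5 '(' vs 4 ')' MISMATCH
Ends with single ';': True
Full parse: FAILS (expected , or ) at pos 24)
Valid: False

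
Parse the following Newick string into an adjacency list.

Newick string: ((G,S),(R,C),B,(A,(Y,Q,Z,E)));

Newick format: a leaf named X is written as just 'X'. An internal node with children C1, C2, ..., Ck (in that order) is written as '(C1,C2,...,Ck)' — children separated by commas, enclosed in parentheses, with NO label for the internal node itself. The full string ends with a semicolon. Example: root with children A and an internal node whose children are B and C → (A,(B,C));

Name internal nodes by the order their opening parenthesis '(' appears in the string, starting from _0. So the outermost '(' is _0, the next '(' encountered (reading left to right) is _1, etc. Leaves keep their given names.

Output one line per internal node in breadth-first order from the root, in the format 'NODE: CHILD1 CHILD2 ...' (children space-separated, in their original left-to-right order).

Answer: _0: _1 _2 B _3
_1: G S
_2: R C
_3: A _4
_4: Y Q Z E

Derivation:
Input: ((G,S),(R,C),B,(A,(Y,Q,Z,E)));
Scanning left-to-right, naming '(' by encounter order:
  pos 0: '(' -> open internal node _0 (depth 1)
  pos 1: '(' -> open internal node _1 (depth 2)
  pos 5: ')' -> close internal node _1 (now at depth 1)
  pos 7: '(' -> open internal node _2 (depth 2)
  pos 11: ')' -> close internal node _2 (now at depth 1)
  pos 15: '(' -> open internal node _3 (depth 2)
  pos 18: '(' -> open internal node _4 (depth 3)
  pos 26: ')' -> close internal node _4 (now at depth 2)
  pos 27: ')' -> close internal node _3 (now at depth 1)
  pos 28: ')' -> close internal node _0 (now at depth 0)
Total internal nodes: 5
BFS adjacency from root:
  _0: _1 _2 B _3
  _1: G S
  _2: R C
  _3: A _4
  _4: Y Q Z E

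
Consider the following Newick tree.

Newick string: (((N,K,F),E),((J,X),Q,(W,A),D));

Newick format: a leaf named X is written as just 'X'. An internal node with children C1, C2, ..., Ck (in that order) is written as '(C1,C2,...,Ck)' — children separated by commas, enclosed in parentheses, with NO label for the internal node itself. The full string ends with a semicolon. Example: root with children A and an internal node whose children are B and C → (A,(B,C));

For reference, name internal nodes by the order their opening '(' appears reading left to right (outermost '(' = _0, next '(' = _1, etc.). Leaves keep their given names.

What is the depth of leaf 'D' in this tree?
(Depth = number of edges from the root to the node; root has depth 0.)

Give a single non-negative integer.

Answer: 2

Derivation:
Newick: (((N,K,F),E),((J,X),Q,(W,A),D));
Naming internals by '(' encounter order: outermost '(' = _0, next = _1, ...
Query node: D
Path from root: _0 -> _3 -> D
Depth of D: 2 (number of edges from root)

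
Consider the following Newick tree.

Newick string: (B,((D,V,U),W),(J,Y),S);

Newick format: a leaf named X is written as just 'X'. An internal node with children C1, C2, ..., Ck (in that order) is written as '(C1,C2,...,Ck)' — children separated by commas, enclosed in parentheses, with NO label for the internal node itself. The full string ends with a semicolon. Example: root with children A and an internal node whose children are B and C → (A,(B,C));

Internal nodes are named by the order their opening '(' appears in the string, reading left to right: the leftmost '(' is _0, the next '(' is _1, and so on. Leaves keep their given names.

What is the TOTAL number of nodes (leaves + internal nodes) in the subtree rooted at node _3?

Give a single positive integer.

Answer: 3

Derivation:
Newick: (B,((D,V,U),W),(J,Y),S);
Locate _3: it is the '(' at position 15 (the 4th '(' reading left to right).
Query: subtree rooted at _3
_3: subtree_size = 1 + 2
  J: subtree_size = 1 + 0
  Y: subtree_size = 1 + 0
Total subtree size of _3: 3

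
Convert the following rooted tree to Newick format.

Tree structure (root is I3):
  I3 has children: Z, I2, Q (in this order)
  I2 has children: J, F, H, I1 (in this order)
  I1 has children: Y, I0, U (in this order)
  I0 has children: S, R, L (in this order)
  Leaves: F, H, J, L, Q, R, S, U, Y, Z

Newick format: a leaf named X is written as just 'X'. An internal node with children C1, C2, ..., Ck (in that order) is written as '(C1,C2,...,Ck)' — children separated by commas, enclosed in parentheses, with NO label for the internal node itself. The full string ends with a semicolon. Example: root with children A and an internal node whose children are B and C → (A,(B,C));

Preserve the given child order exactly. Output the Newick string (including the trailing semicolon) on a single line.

Answer: (Z,(J,F,H,(Y,(S,R,L),U)),Q);

Derivation:
internal I3 with children ['Z', 'I2', 'Q']
  leaf 'Z' → 'Z'
  internal I2 with children ['J', 'F', 'H', 'I1']
    leaf 'J' → 'J'
    leaf 'F' → 'F'
    leaf 'H' → 'H'
    internal I1 with children ['Y', 'I0', 'U']
      leaf 'Y' → 'Y'
      internal I0 with children ['S', 'R', 'L']
        leaf 'S' → 'S'
        leaf 'R' → 'R'
        leaf 'L' → 'L'
      → '(S,R,L)'
      leaf 'U' → 'U'
    → '(Y,(S,R,L),U)'
  → '(J,F,H,(Y,(S,R,L),U))'
  leaf 'Q' → 'Q'
→ '(Z,(J,F,H,(Y,(S,R,L),U)),Q)'
Final: (Z,(J,F,H,(Y,(S,R,L),U)),Q);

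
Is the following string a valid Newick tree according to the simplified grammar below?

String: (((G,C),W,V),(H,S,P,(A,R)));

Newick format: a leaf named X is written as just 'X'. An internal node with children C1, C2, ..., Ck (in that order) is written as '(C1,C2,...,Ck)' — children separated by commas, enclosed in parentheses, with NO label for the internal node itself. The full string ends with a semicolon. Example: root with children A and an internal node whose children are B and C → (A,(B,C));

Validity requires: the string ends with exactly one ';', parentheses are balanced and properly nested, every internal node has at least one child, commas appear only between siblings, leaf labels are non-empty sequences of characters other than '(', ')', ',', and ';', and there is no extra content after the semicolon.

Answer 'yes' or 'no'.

Answer: yes

Derivation:
Input: (((G,C),W,V),(H,S,P,(A,R)));
Paren balance: 5 '(' vs 5 ')' OK
Ends with single ';': True
Full parse: OK
Valid: True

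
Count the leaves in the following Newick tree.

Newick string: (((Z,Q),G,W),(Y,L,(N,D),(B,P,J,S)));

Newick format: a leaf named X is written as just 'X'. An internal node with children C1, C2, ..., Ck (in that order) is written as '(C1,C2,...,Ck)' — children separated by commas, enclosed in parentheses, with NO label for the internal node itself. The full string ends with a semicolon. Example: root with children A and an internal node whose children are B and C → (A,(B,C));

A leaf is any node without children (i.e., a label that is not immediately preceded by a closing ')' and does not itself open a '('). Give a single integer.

Newick: (((Z,Q),G,W),(Y,L,(N,D),(B,P,J,S)));
Scan left-to-right; a leaf is any maximal label run not followed by '(':
  pos 3: leaf 'Z' → count = 1
  pos 5: leaf 'Q' → count = 2
  pos 8: leaf 'G' → count = 3
  pos 10: leaf 'W' → count = 4
  pos 14: leaf 'Y' → count = 5
  pos 16: leaf 'L' → count = 6
  pos 19: leaf 'N' → count = 7
  pos 21: leaf 'D' → count = 8
  pos 25: leaf 'B' → count = 9
  pos 27: leaf 'P' → count = 10
  pos 29: leaf 'J' → count = 11
  pos 31: leaf 'S' → count = 12
Total leaves: 12

Answer: 12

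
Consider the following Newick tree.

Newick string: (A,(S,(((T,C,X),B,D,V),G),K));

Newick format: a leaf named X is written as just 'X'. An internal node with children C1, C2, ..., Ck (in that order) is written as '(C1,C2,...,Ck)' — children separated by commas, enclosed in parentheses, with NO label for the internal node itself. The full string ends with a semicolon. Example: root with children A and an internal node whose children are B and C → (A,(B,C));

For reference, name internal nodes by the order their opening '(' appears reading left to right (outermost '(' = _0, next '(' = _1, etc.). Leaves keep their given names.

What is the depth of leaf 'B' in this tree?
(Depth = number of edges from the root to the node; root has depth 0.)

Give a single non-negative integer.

Newick: (A,(S,(((T,C,X),B,D,V),G),K));
Naming internals by '(' encounter order: outermost '(' = _0, next = _1, ...
Query node: B
Path from root: _0 -> _1 -> _2 -> _3 -> B
Depth of B: 4 (number of edges from root)

Answer: 4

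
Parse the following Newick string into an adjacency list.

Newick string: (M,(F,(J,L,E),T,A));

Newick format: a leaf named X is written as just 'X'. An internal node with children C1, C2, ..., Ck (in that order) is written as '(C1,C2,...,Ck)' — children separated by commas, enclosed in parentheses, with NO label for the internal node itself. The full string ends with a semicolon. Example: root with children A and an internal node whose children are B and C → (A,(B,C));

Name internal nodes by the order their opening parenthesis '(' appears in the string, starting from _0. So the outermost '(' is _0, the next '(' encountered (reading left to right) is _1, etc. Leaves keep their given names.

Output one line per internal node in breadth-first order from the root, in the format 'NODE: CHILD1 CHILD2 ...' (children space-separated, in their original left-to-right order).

Input: (M,(F,(J,L,E),T,A));
Scanning left-to-right, naming '(' by encounter order:
  pos 0: '(' -> open internal node _0 (depth 1)
  pos 3: '(' -> open internal node _1 (depth 2)
  pos 6: '(' -> open internal node _2 (depth 3)
  pos 12: ')' -> close internal node _2 (now at depth 2)
  pos 17: ')' -> close internal node _1 (now at depth 1)
  pos 18: ')' -> close internal node _0 (now at depth 0)
Total internal nodes: 3
BFS adjacency from root:
  _0: M _1
  _1: F _2 T A
  _2: J L E

Answer: _0: M _1
_1: F _2 T A
_2: J L E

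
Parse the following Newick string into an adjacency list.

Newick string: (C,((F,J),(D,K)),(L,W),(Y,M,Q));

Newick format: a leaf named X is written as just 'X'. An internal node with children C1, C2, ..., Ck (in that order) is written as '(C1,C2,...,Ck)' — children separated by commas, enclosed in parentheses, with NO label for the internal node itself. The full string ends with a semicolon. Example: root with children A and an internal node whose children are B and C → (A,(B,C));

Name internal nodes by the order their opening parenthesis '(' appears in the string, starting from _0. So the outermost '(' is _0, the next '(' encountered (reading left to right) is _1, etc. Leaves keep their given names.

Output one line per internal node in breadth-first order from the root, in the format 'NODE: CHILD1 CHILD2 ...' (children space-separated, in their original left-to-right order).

Answer: _0: C _1 _4 _5
_1: _2 _3
_4: L W
_5: Y M Q
_2: F J
_3: D K

Derivation:
Input: (C,((F,J),(D,K)),(L,W),(Y,M,Q));
Scanning left-to-right, naming '(' by encounter order:
  pos 0: '(' -> open internal node _0 (depth 1)
  pos 3: '(' -> open internal node _1 (depth 2)
  pos 4: '(' -> open internal node _2 (depth 3)
  pos 8: ')' -> close internal node _2 (now at depth 2)
  pos 10: '(' -> open internal node _3 (depth 3)
  pos 14: ')' -> close internal node _3 (now at depth 2)
  pos 15: ')' -> close internal node _1 (now at depth 1)
  pos 17: '(' -> open internal node _4 (depth 2)
  pos 21: ')' -> close internal node _4 (now at depth 1)
  pos 23: '(' -> open internal node _5 (depth 2)
  pos 29: ')' -> close internal node _5 (now at depth 1)
  pos 30: ')' -> close internal node _0 (now at depth 0)
Total internal nodes: 6
BFS adjacency from root:
  _0: C _1 _4 _5
  _1: _2 _3
  _4: L W
  _5: Y M Q
  _2: F J
  _3: D K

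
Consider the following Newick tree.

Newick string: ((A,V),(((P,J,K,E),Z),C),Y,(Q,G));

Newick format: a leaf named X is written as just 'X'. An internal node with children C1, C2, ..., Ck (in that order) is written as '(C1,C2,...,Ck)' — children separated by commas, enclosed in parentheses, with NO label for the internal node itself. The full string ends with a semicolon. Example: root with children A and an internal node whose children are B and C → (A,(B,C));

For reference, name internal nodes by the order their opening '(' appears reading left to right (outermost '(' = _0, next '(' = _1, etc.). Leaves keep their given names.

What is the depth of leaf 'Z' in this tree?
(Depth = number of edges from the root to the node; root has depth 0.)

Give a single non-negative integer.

Newick: ((A,V),(((P,J,K,E),Z),C),Y,(Q,G));
Naming internals by '(' encounter order: outermost '(' = _0, next = _1, ...
Query node: Z
Path from root: _0 -> _2 -> _3 -> Z
Depth of Z: 3 (number of edges from root)

Answer: 3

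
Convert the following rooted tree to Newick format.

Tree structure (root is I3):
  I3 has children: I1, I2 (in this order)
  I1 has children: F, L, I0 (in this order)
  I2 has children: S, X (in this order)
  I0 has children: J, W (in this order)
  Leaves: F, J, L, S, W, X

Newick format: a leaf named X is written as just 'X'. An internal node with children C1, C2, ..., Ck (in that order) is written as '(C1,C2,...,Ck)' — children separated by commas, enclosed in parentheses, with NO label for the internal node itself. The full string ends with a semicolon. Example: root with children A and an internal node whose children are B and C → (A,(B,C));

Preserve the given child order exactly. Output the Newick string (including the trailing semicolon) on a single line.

Answer: ((F,L,(J,W)),(S,X));

Derivation:
internal I3 with children ['I1', 'I2']
  internal I1 with children ['F', 'L', 'I0']
    leaf 'F' → 'F'
    leaf 'L' → 'L'
    internal I0 with children ['J', 'W']
      leaf 'J' → 'J'
      leaf 'W' → 'W'
    → '(J,W)'
  → '(F,L,(J,W))'
  internal I2 with children ['S', 'X']
    leaf 'S' → 'S'
    leaf 'X' → 'X'
  → '(S,X)'
→ '((F,L,(J,W)),(S,X))'
Final: ((F,L,(J,W)),(S,X));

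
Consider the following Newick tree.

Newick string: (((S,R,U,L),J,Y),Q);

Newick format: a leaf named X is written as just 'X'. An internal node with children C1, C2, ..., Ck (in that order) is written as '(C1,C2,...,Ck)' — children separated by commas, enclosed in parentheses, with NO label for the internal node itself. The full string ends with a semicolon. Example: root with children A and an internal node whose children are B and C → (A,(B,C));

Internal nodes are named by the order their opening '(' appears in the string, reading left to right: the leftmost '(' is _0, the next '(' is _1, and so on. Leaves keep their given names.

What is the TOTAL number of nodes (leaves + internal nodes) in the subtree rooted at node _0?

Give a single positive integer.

Answer: 10

Derivation:
Newick: (((S,R,U,L),J,Y),Q);
Locate _0: it is the '(' at position 0 (the 1st '(' reading left to right).
Query: subtree rooted at _0
_0: subtree_size = 1 + 9
  _1: subtree_size = 1 + 7
    _2: subtree_size = 1 + 4
      S: subtree_size = 1 + 0
      R: subtree_size = 1 + 0
      U: subtree_size = 1 + 0
      L: subtree_size = 1 + 0
    J: subtree_size = 1 + 0
    Y: subtree_size = 1 + 0
  Q: subtree_size = 1 + 0
Total subtree size of _0: 10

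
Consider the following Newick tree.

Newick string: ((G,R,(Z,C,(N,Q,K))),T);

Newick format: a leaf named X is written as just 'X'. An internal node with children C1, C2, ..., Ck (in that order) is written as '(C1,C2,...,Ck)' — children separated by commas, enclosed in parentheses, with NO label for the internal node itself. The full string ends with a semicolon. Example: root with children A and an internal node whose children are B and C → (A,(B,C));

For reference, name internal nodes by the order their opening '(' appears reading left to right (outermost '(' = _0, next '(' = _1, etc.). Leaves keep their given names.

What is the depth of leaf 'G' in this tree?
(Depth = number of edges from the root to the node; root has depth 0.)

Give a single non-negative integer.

Answer: 2

Derivation:
Newick: ((G,R,(Z,C,(N,Q,K))),T);
Naming internals by '(' encounter order: outermost '(' = _0, next = _1, ...
Query node: G
Path from root: _0 -> _1 -> G
Depth of G: 2 (number of edges from root)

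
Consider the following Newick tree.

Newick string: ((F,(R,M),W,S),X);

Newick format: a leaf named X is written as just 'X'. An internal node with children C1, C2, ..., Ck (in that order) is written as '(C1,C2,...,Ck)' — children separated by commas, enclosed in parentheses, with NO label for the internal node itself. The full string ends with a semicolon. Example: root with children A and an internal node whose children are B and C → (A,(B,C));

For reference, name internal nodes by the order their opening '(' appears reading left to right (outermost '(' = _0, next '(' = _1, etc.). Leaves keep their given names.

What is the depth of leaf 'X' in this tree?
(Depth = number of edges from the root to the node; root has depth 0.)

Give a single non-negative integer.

Newick: ((F,(R,M),W,S),X);
Naming internals by '(' encounter order: outermost '(' = _0, next = _1, ...
Query node: X
Path from root: _0 -> X
Depth of X: 1 (number of edges from root)

Answer: 1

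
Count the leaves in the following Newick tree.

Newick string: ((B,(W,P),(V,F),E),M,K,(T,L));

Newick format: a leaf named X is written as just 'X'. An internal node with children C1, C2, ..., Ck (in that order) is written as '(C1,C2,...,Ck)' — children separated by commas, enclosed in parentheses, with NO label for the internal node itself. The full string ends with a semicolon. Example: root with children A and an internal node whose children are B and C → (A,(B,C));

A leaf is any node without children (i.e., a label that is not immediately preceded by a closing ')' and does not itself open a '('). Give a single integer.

Answer: 10

Derivation:
Newick: ((B,(W,P),(V,F),E),M,K,(T,L));
Scan left-to-right; a leaf is any maximal label run not followed by '(':
  pos 2: leaf 'B' → count = 1
  pos 5: leaf 'W' → count = 2
  pos 7: leaf 'P' → count = 3
  pos 11: leaf 'V' → count = 4
  pos 13: leaf 'F' → count = 5
  pos 16: leaf 'E' → count = 6
  pos 19: leaf 'M' → count = 7
  pos 21: leaf 'K' → count = 8
  pos 24: leaf 'T' → count = 9
  pos 26: leaf 'L' → count = 10
Total leaves: 10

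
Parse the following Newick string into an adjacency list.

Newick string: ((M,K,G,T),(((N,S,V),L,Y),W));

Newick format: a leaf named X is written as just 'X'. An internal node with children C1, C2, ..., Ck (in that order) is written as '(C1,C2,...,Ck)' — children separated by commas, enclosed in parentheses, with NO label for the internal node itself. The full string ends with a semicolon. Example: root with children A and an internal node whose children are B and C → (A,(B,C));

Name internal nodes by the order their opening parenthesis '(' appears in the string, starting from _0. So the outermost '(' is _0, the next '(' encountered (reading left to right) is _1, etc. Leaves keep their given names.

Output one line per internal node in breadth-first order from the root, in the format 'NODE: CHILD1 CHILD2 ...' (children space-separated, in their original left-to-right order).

Input: ((M,K,G,T),(((N,S,V),L,Y),W));
Scanning left-to-right, naming '(' by encounter order:
  pos 0: '(' -> open internal node _0 (depth 1)
  pos 1: '(' -> open internal node _1 (depth 2)
  pos 9: ')' -> close internal node _1 (now at depth 1)
  pos 11: '(' -> open internal node _2 (depth 2)
  pos 12: '(' -> open internal node _3 (depth 3)
  pos 13: '(' -> open internal node _4 (depth 4)
  pos 19: ')' -> close internal node _4 (now at depth 3)
  pos 24: ')' -> close internal node _3 (now at depth 2)
  pos 27: ')' -> close internal node _2 (now at depth 1)
  pos 28: ')' -> close internal node _0 (now at depth 0)
Total internal nodes: 5
BFS adjacency from root:
  _0: _1 _2
  _1: M K G T
  _2: _3 W
  _3: _4 L Y
  _4: N S V

Answer: _0: _1 _2
_1: M K G T
_2: _3 W
_3: _4 L Y
_4: N S V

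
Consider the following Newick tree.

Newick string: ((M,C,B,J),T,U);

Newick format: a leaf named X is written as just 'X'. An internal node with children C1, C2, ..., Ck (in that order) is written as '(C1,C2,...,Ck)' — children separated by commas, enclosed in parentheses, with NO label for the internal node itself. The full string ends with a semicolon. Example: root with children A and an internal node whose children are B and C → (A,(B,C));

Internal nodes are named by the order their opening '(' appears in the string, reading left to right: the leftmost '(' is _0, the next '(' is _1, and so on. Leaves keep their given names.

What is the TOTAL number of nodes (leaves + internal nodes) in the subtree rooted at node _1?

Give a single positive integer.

Answer: 5

Derivation:
Newick: ((M,C,B,J),T,U);
Locate _1: it is the '(' at position 1 (the 2nd '(' reading left to right).
Query: subtree rooted at _1
_1: subtree_size = 1 + 4
  M: subtree_size = 1 + 0
  C: subtree_size = 1 + 0
  B: subtree_size = 1 + 0
  J: subtree_size = 1 + 0
Total subtree size of _1: 5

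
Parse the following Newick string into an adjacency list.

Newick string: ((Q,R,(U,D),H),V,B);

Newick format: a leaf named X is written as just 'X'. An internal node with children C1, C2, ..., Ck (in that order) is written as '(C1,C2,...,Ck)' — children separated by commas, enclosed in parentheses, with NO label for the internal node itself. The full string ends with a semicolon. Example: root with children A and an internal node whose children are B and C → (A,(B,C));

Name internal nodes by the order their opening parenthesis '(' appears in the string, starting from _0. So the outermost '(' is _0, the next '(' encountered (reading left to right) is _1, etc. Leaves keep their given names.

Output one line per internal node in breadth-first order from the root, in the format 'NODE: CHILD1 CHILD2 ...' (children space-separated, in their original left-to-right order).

Input: ((Q,R,(U,D),H),V,B);
Scanning left-to-right, naming '(' by encounter order:
  pos 0: '(' -> open internal node _0 (depth 1)
  pos 1: '(' -> open internal node _1 (depth 2)
  pos 6: '(' -> open internal node _2 (depth 3)
  pos 10: ')' -> close internal node _2 (now at depth 2)
  pos 13: ')' -> close internal node _1 (now at depth 1)
  pos 18: ')' -> close internal node _0 (now at depth 0)
Total internal nodes: 3
BFS adjacency from root:
  _0: _1 V B
  _1: Q R _2 H
  _2: U D

Answer: _0: _1 V B
_1: Q R _2 H
_2: U D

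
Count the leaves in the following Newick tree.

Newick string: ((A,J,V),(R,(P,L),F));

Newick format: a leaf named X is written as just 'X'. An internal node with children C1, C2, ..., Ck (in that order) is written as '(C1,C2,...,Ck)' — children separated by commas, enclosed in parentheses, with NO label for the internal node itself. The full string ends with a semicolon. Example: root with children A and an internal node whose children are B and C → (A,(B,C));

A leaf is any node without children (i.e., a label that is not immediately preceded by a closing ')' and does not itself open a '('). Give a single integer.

Newick: ((A,J,V),(R,(P,L),F));
Scan left-to-right; a leaf is any maximal label run not followed by '(':
  pos 2: leaf 'A' → count = 1
  pos 4: leaf 'J' → count = 2
  pos 6: leaf 'V' → count = 3
  pos 10: leaf 'R' → count = 4
  pos 13: leaf 'P' → count = 5
  pos 15: leaf 'L' → count = 6
  pos 18: leaf 'F' → count = 7
Total leaves: 7

Answer: 7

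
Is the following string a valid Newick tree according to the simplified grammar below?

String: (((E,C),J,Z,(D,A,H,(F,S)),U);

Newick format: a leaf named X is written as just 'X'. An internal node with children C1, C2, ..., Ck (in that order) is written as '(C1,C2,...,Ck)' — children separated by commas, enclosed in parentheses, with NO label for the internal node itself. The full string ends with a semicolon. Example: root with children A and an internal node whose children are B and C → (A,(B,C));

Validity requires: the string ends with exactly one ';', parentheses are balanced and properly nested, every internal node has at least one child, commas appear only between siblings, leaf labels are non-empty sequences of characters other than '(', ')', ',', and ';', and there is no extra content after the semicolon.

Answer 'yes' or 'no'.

Answer: no

Derivation:
Input: (((E,C),J,Z,(D,A,H,(F,S)),U);
Paren balance: 5 '(' vs 4 ')' MISMATCH
Ends with single ';': True
Full parse: FAILS (expected , or ) at pos 28)
Valid: False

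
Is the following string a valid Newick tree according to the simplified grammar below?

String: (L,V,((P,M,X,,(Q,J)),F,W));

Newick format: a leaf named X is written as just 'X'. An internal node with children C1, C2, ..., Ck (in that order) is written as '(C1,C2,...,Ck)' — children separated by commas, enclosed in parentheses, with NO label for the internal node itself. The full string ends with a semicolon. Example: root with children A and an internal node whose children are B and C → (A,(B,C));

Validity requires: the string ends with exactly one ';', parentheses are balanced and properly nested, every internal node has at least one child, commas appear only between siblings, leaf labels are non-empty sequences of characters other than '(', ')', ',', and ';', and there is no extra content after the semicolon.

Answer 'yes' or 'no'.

Answer: no

Derivation:
Input: (L,V,((P,M,X,,(Q,J)),F,W));
Paren balance: 4 '(' vs 4 ')' OK
Ends with single ';': True
Full parse: FAILS (empty leaf label at pos 13)
Valid: False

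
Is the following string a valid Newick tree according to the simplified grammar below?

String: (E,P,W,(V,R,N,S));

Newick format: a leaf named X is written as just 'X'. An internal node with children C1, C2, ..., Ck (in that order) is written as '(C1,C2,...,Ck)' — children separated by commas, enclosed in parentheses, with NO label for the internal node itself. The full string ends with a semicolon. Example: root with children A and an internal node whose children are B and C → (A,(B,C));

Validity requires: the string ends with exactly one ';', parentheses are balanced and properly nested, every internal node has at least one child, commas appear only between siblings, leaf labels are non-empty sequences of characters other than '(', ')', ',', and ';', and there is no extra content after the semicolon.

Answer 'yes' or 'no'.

Answer: yes

Derivation:
Input: (E,P,W,(V,R,N,S));
Paren balance: 2 '(' vs 2 ')' OK
Ends with single ';': True
Full parse: OK
Valid: True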